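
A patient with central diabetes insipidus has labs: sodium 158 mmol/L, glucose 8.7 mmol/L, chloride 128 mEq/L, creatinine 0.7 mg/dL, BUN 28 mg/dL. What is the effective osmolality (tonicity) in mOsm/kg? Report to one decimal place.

324.7 mOsm/kg

Effective osmolality excludes urea (freely permeant across cell membranes):
2·Na + glucose
= 2·158 + 8.7
= 316 + 8.7
= 324.7 mOsm/kg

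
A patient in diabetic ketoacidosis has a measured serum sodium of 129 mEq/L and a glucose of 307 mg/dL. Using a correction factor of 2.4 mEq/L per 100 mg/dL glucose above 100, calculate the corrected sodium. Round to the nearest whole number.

134 mEq/L

Corrected Na = measured Na + 2.4 · (glucose − 100)/100
= 129 + 2.4 · (307 − 100)/100
= 129 + 5
= 134 mEq/L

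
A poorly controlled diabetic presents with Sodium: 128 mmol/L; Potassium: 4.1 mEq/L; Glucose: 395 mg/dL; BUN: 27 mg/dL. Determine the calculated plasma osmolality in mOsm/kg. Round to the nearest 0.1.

287.6 mOsm/kg

Calculated osmolality = 2·Na + glucose/18 + BUN/2.8
= 2·128 + 395/18 + 27/2.8
= 256 + 21.94 + 9.64
= 287.58 mOsm/kg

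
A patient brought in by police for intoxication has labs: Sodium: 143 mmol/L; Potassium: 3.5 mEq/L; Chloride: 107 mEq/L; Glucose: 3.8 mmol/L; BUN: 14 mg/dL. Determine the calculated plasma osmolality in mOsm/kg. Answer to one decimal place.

294.8 mOsm/kg

Calculated osmolality = 2·Na + glucose + BUN/2.8
= 2·143 + 3.8 + 14/2.8
= 286 + 3.80 + 5
= 294.8 mOsm/kg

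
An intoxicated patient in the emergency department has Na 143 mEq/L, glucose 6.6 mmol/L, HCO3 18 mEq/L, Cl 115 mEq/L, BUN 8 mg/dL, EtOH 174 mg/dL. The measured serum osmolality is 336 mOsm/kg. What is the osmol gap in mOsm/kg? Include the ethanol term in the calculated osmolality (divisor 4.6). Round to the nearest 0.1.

2.7 mOsm/kg

Calculated osmolality = 2·Na + glucose + BUN/2.8 + ethanol/4.6
= 2·143 + 6.6 + 8/2.8 + 174/4.6
= 286 + 6.60 + 2.86 + 37.83
= 333.29 mOsm/kg ≈ 333.3 mOsm/kg
Osmolar gap = measured − calculated = 336 − 333.3 = 2.7 mOsm/kg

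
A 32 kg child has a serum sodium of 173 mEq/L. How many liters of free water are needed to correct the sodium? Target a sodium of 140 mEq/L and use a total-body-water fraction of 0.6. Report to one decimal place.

TBW = 0.6 · 32 = 19.2 L
Free water deficit = TBW · (Na/140 − 1)
= 19.2 · (173/140 − 1)
= 19.2 · 0.2357
= 4.53 L

4.5 L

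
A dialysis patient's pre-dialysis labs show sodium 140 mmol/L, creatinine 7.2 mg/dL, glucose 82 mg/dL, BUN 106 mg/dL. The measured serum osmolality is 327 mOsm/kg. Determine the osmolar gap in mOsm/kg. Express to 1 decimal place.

4.6 mOsm/kg

Calculated osmolality = 2·Na + glucose/18 + BUN/2.8
= 2·140 + 82/18 + 106/2.8
= 280 + 4.56 + 37.86
= 322.42 mOsm/kg ≈ 322.4 mOsm/kg
Osmolar gap = measured − calculated = 327 − 322.4 = 4.6 mOsm/kg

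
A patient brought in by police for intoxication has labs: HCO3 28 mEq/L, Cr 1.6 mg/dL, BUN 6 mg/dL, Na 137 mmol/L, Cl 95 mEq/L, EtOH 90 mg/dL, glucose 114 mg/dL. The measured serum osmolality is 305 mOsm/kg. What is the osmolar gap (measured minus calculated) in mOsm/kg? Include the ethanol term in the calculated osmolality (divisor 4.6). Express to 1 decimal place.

3.0 mOsm/kg

Calculated osmolality = 2·Na + glucose/18 + BUN/2.8 + ethanol/4.6
= 2·137 + 114/18 + 6/2.8 + 90/4.6
= 274 + 6.33 + 2.14 + 19.57
= 302.04 mOsm/kg ≈ 302.0 mOsm/kg
Osmolar gap = measured − calculated = 305 − 302.0 = 3.0 mOsm/kg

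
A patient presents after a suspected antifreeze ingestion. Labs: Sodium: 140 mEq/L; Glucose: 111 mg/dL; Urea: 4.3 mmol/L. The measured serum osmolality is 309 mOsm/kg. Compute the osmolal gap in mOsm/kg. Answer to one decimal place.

18.5 mOsm/kg

Calculated osmolality = 2·Na + glucose/18 + urea
= 2·140 + 111/18 + 4.3
= 280 + 6.17 + 4.30
= 290.47 mOsm/kg ≈ 290.5 mOsm/kg
Osmolar gap = measured − calculated = 309 − 290.5 = 18.5 mOsm/kg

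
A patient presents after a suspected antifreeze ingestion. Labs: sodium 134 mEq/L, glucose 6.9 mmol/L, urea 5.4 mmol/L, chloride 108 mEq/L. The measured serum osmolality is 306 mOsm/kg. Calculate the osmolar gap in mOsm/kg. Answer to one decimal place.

25.7 mOsm/kg

Calculated osmolality = 2·Na + glucose + urea
= 2·134 + 6.9 + 5.4
= 268 + 6.90 + 5.40
= 280.3 mOsm/kg ≈ 280.3 mOsm/kg
Osmolar gap = measured − calculated = 306 − 280.3 = 25.7 mOsm/kg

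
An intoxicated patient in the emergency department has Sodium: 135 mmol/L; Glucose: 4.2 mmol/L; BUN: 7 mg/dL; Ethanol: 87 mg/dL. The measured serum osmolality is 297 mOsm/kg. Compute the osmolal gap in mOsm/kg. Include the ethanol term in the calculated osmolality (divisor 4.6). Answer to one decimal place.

1.4 mOsm/kg

Calculated osmolality = 2·Na + glucose + BUN/2.8 + ethanol/4.6
= 2·135 + 4.2 + 7/2.8 + 87/4.6
= 270 + 4.20 + 2.50 + 18.91
= 295.61 mOsm/kg ≈ 295.6 mOsm/kg
Osmolar gap = measured − calculated = 297 − 295.6 = 1.4 mOsm/kg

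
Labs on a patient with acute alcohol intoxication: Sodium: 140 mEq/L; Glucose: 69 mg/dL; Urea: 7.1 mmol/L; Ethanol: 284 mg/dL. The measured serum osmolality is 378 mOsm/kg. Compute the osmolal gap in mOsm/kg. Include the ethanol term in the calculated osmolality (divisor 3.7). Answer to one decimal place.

Calculated osmolality = 2·Na + glucose/18 + urea + ethanol/3.7
= 2·140 + 69/18 + 7.1 + 284/3.7
= 280 + 3.83 + 7.10 + 76.76
= 367.69 mOsm/kg ≈ 367.7 mOsm/kg
Osmolar gap = measured − calculated = 378 − 367.7 = 10.3 mOsm/kg

10.3 mOsm/kg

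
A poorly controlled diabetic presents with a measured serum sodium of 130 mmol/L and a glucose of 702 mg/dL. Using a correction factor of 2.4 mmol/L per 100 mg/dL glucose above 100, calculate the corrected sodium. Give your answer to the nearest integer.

Corrected Na = measured Na + 2.4 · (glucose − 100)/100
= 130 + 2.4 · (702 − 100)/100
= 130 + 14.4
= 144.4 mmol/L

144 mmol/L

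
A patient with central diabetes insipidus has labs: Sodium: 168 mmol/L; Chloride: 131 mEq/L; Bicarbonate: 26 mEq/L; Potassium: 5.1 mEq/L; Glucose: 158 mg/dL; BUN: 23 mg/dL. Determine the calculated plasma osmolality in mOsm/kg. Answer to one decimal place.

Calculated osmolality = 2·Na + glucose/18 + BUN/2.8
= 2·168 + 158/18 + 23/2.8
= 336 + 8.78 + 8.21
= 352.99 mOsm/kg

353.0 mOsm/kg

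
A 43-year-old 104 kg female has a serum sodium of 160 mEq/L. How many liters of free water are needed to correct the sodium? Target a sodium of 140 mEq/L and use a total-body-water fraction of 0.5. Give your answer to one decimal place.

7.4 L

TBW = 0.5 · 104 = 52 L
Free water deficit = TBW · (Na/140 − 1)
= 52 · (160/140 − 1)
= 52 · 0.1429
= 7.43 L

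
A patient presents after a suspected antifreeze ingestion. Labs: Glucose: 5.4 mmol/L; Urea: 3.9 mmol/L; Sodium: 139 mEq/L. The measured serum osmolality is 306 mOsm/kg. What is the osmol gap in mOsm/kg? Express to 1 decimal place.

18.7 mOsm/kg

Calculated osmolality = 2·Na + glucose + urea
= 2·139 + 5.4 + 3.9
= 278 + 5.40 + 3.90
= 287.3 mOsm/kg ≈ 287.3 mOsm/kg
Osmolar gap = measured − calculated = 306 − 287.3 = 18.7 mOsm/kg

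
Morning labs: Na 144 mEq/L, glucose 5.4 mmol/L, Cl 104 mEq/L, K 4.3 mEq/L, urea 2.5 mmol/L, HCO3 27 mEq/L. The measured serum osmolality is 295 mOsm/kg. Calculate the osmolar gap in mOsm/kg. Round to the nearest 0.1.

Calculated osmolality = 2·Na + glucose + urea
= 2·144 + 5.4 + 2.5
= 288 + 5.40 + 2.50
= 295.9 mOsm/kg ≈ 295.9 mOsm/kg
Osmolar gap = measured − calculated = 295 − 295.9 = -0.9 mOsm/kg

-0.9 mOsm/kg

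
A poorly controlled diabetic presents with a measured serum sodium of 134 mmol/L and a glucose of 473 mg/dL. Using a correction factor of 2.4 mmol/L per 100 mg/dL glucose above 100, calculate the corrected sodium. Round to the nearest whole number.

Corrected Na = measured Na + 2.4 · (glucose − 100)/100
= 134 + 2.4 · (473 − 100)/100
= 134 + 9
= 143 mmol/L

143 mmol/L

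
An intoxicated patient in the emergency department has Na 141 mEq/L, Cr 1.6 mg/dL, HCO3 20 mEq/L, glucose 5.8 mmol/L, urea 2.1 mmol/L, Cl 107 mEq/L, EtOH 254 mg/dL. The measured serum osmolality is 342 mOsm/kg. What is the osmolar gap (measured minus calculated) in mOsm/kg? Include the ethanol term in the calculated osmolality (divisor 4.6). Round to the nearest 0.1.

Calculated osmolality = 2·Na + glucose + urea + ethanol/4.6
= 2·141 + 5.8 + 2.1 + 254/4.6
= 282 + 5.80 + 2.10 + 55.22
= 345.12 mOsm/kg ≈ 345.1 mOsm/kg
Osmolar gap = measured − calculated = 342 − 345.1 = -3.1 mOsm/kg

-3.1 mOsm/kg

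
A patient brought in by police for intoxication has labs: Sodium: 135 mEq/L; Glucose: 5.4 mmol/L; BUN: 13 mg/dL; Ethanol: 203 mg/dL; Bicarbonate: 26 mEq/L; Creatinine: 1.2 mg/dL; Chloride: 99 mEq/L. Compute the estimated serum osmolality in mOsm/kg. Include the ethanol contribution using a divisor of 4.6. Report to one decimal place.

324.2 mOsm/kg

Calculated osmolality = 2·Na + glucose + BUN/2.8 + ethanol/4.6
= 2·135 + 5.4 + 13/2.8 + 203/4.6
= 270 + 5.40 + 4.64 + 44.13
= 324.17 mOsm/kg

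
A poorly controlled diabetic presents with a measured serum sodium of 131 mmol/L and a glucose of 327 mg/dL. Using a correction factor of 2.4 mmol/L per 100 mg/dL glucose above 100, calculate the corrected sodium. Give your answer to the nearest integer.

136 mmol/L

Corrected Na = measured Na + 2.4 · (glucose − 100)/100
= 131 + 2.4 · (327 − 100)/100
= 131 + 5.4
= 136.4 mmol/L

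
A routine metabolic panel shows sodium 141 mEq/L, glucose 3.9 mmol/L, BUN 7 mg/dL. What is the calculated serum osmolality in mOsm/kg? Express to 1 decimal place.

Calculated osmolality = 2·Na + glucose + BUN/2.8
= 2·141 + 3.9 + 7/2.8
= 282 + 3.90 + 2.50
= 288.4 mOsm/kg

288.4 mOsm/kg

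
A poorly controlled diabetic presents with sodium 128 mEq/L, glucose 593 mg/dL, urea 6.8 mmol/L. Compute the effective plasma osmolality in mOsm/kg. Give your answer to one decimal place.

Effective osmolality excludes urea (freely permeant across cell membranes):
2·Na + glucose/18
= 2·128 + 593/18
= 256 + 32.94
= 288.94 mOsm/kg

288.9 mOsm/kg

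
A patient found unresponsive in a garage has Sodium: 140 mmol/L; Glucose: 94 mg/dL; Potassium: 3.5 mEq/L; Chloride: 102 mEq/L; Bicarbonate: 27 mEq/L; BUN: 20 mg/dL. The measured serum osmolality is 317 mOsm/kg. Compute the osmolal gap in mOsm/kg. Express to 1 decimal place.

24.6 mOsm/kg

Calculated osmolality = 2·Na + glucose/18 + BUN/2.8
= 2·140 + 94/18 + 20/2.8
= 280 + 5.22 + 7.14
= 292.36 mOsm/kg ≈ 292.4 mOsm/kg
Osmolar gap = measured − calculated = 317 − 292.4 = 24.6 mOsm/kg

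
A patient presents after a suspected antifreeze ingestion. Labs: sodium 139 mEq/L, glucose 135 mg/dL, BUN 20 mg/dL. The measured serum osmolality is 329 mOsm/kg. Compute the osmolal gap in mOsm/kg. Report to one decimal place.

Calculated osmolality = 2·Na + glucose/18 + BUN/2.8
= 2·139 + 135/18 + 20/2.8
= 278 + 7.50 + 7.14
= 292.64 mOsm/kg ≈ 292.6 mOsm/kg
Osmolar gap = measured − calculated = 329 − 292.6 = 36.4 mOsm/kg

36.4 mOsm/kg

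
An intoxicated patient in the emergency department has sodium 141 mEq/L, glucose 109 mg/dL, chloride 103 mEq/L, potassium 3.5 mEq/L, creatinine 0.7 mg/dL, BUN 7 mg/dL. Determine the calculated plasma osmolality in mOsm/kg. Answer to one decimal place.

290.6 mOsm/kg

Calculated osmolality = 2·Na + glucose/18 + BUN/2.8
= 2·141 + 109/18 + 7/2.8
= 282 + 6.06 + 2.50
= 290.56 mOsm/kg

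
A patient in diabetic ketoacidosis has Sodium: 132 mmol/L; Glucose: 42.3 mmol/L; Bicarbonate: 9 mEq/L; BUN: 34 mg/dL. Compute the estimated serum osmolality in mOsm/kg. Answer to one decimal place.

Calculated osmolality = 2·Na + glucose + BUN/2.8
= 2·132 + 42.3 + 34/2.8
= 264 + 42.30 + 12.14
= 318.44 mOsm/kg

318.4 mOsm/kg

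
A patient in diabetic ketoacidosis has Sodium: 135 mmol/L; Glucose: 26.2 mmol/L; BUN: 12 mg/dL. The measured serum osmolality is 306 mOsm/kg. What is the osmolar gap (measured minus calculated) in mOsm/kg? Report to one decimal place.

5.5 mOsm/kg

Calculated osmolality = 2·Na + glucose + BUN/2.8
= 2·135 + 26.2 + 12/2.8
= 270 + 26.20 + 4.29
= 300.49 mOsm/kg ≈ 300.5 mOsm/kg
Osmolar gap = measured − calculated = 306 − 300.5 = 5.5 mOsm/kg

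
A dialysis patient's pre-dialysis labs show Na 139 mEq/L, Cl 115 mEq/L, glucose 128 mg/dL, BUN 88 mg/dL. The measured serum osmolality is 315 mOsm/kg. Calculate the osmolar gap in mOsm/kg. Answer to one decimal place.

-1.5 mOsm/kg

Calculated osmolality = 2·Na + glucose/18 + BUN/2.8
= 2·139 + 128/18 + 88/2.8
= 278 + 7.11 + 31.43
= 316.54 mOsm/kg ≈ 316.5 mOsm/kg
Osmolar gap = measured − calculated = 315 − 316.5 = -1.5 mOsm/kg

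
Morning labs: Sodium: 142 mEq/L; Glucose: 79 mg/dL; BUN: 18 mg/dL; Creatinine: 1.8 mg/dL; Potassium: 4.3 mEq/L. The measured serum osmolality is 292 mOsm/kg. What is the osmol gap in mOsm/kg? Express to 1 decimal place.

Calculated osmolality = 2·Na + glucose/18 + BUN/2.8
= 2·142 + 79/18 + 18/2.8
= 284 + 4.39 + 6.43
= 294.82 mOsm/kg ≈ 294.8 mOsm/kg
Osmolar gap = measured − calculated = 292 − 294.8 = -2.8 mOsm/kg

-2.8 mOsm/kg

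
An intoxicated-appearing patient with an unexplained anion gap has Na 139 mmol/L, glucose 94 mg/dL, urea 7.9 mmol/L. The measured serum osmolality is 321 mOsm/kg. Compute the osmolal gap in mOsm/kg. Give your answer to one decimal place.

Calculated osmolality = 2·Na + glucose/18 + urea
= 2·139 + 94/18 + 7.9
= 278 + 5.22 + 7.90
= 291.12 mOsm/kg ≈ 291.1 mOsm/kg
Osmolar gap = measured − calculated = 321 − 291.1 = 29.9 mOsm/kg

29.9 mOsm/kg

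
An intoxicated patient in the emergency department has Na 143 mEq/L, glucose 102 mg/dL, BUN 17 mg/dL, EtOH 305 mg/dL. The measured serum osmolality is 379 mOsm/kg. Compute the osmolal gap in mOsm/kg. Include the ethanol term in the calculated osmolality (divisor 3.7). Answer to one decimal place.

Calculated osmolality = 2·Na + glucose/18 + BUN/2.8 + ethanol/3.7
= 2·143 + 102/18 + 17/2.8 + 305/3.7
= 286 + 5.67 + 6.07 + 82.43
= 380.17 mOsm/kg ≈ 380.2 mOsm/kg
Osmolar gap = measured − calculated = 379 − 380.2 = -1.2 mOsm/kg

-1.2 mOsm/kg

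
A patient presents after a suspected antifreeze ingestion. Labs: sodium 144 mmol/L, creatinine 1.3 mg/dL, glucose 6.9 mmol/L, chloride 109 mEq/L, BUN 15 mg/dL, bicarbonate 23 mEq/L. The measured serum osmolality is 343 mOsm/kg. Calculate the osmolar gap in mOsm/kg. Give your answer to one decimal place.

42.7 mOsm/kg

Calculated osmolality = 2·Na + glucose + BUN/2.8
= 2·144 + 6.9 + 15/2.8
= 288 + 6.90 + 5.36
= 300.26 mOsm/kg ≈ 300.3 mOsm/kg
Osmolar gap = measured − calculated = 343 − 300.3 = 42.7 mOsm/kg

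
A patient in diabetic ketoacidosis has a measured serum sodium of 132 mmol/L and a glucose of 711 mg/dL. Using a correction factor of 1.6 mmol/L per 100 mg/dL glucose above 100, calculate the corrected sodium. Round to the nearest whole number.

Corrected Na = measured Na + 1.6 · (glucose − 100)/100
= 132 + 1.6 · (711 − 100)/100
= 132 + 9.8
= 141.8 mmol/L

142 mmol/L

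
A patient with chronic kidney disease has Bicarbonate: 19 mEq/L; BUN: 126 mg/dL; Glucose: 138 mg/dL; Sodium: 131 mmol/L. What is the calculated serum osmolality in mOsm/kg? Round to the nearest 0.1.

Calculated osmolality = 2·Na + glucose/18 + BUN/2.8
= 2·131 + 138/18 + 126/2.8
= 262 + 7.67 + 45
= 314.67 mOsm/kg

314.7 mOsm/kg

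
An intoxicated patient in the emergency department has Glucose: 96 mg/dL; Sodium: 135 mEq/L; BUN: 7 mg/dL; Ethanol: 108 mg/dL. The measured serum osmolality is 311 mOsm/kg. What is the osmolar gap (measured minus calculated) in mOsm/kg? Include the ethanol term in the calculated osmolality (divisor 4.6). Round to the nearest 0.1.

9.7 mOsm/kg

Calculated osmolality = 2·Na + glucose/18 + BUN/2.8 + ethanol/4.6
= 2·135 + 96/18 + 7/2.8 + 108/4.6
= 270 + 5.33 + 2.50 + 23.48
= 301.31 mOsm/kg ≈ 301.3 mOsm/kg
Osmolar gap = measured − calculated = 311 − 301.3 = 9.7 mOsm/kg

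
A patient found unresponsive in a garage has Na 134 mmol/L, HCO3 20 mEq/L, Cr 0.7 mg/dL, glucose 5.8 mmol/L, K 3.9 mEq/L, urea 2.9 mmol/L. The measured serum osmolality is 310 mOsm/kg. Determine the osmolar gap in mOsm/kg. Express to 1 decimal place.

33.3 mOsm/kg

Calculated osmolality = 2·Na + glucose + urea
= 2·134 + 5.8 + 2.9
= 268 + 5.80 + 2.90
= 276.7 mOsm/kg ≈ 276.7 mOsm/kg
Osmolar gap = measured − calculated = 310 − 276.7 = 33.3 mOsm/kg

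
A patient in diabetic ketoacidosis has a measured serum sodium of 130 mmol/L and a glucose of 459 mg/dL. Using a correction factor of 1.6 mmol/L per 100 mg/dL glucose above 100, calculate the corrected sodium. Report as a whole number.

Corrected Na = measured Na + 1.6 · (glucose − 100)/100
= 130 + 1.6 · (459 − 100)/100
= 130 + 5.7
= 135.7 mmol/L

136 mmol/L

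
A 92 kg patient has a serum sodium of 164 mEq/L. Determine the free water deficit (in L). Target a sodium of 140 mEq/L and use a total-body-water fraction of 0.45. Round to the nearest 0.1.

7.1 L

TBW = 0.45 · 92 = 41.4 L
Free water deficit = TBW · (Na/140 − 1)
= 41.4 · (164/140 − 1)
= 41.4 · 0.1714
= 7.1 L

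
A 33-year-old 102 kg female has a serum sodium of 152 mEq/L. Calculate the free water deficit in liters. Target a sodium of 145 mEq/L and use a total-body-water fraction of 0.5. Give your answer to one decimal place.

2.5 L

TBW = 0.5 · 102 = 51 L
Free water deficit = TBW · (Na/145 − 1)
= 51 · (152/145 − 1)
= 51 · 0.0483
= 2.46 L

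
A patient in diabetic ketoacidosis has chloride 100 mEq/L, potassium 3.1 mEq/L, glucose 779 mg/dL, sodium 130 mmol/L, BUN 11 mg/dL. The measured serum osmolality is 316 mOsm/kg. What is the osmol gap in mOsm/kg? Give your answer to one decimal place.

Calculated osmolality = 2·Na + glucose/18 + BUN/2.8
= 2·130 + 779/18 + 11/2.8
= 260 + 43.28 + 3.93
= 307.21 mOsm/kg ≈ 307.2 mOsm/kg
Osmolar gap = measured − calculated = 316 − 307.2 = 8.8 mOsm/kg

8.8 mOsm/kg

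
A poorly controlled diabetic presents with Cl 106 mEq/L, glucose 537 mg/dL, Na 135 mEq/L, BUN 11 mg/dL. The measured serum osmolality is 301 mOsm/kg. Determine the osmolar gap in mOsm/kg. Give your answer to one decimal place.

Calculated osmolality = 2·Na + glucose/18 + BUN/2.8
= 2·135 + 537/18 + 11/2.8
= 270 + 29.83 + 3.93
= 303.76 mOsm/kg ≈ 303.8 mOsm/kg
Osmolar gap = measured − calculated = 301 − 303.8 = -2.8 mOsm/kg

-2.8 mOsm/kg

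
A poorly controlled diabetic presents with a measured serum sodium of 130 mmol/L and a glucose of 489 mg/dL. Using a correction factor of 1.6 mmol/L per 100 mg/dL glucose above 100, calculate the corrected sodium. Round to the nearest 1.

Corrected Na = measured Na + 1.6 · (glucose − 100)/100
= 130 + 1.6 · (489 − 100)/100
= 130 + 6.2
= 136.2 mmol/L

136 mmol/L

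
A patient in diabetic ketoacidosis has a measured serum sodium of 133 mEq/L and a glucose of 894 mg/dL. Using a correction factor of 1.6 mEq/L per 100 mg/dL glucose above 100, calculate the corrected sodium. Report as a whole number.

146 mEq/L

Corrected Na = measured Na + 1.6 · (glucose − 100)/100
= 133 + 1.6 · (894 − 100)/100
= 133 + 12.7
= 145.7 mEq/L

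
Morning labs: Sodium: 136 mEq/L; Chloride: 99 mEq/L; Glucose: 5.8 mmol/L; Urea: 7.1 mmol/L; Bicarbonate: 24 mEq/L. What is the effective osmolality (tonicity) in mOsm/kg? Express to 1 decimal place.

Effective osmolality excludes urea (freely permeant across cell membranes):
2·Na + glucose
= 2·136 + 5.8
= 272 + 5.8
= 277.8 mOsm/kg

277.8 mOsm/kg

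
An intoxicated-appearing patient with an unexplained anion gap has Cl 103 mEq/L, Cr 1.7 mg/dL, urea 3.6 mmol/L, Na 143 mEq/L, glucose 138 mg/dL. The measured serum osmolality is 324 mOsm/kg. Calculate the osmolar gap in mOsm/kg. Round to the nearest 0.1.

26.7 mOsm/kg

Calculated osmolality = 2·Na + glucose/18 + urea
= 2·143 + 138/18 + 3.6
= 286 + 7.67 + 3.60
= 297.27 mOsm/kg ≈ 297.3 mOsm/kg
Osmolar gap = measured − calculated = 324 − 297.3 = 26.7 mOsm/kg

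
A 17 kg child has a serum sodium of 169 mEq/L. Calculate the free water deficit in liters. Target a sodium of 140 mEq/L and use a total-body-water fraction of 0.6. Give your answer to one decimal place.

2.1 L

TBW = 0.6 · 17 = 10.2 L
Free water deficit = TBW · (Na/140 − 1)
= 10.2 · (169/140 − 1)
= 10.2 · 0.2071
= 2.11 L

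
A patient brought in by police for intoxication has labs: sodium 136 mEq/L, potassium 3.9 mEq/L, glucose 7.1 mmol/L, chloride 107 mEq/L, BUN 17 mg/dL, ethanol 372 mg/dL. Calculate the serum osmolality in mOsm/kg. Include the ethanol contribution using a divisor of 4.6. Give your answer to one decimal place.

366.0 mOsm/kg

Calculated osmolality = 2·Na + glucose + BUN/2.8 + ethanol/4.6
= 2·136 + 7.1 + 17/2.8 + 372/4.6
= 272 + 7.10 + 6.07 + 80.87
= 366.04 mOsm/kg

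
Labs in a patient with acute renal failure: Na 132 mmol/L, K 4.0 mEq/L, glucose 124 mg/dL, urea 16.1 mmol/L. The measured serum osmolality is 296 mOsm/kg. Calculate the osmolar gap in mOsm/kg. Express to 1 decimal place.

Calculated osmolality = 2·Na + glucose/18 + urea
= 2·132 + 124/18 + 16.1
= 264 + 6.89 + 16.10
= 286.99 mOsm/kg ≈ 287.0 mOsm/kg
Osmolar gap = measured − calculated = 296 − 287.0 = 9.0 mOsm/kg

9.0 mOsm/kg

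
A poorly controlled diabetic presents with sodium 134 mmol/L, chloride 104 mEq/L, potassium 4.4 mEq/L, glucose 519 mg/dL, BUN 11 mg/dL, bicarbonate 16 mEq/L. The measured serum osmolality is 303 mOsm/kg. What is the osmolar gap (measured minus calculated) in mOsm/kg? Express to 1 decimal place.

Calculated osmolality = 2·Na + glucose/18 + BUN/2.8
= 2·134 + 519/18 + 11/2.8
= 268 + 28.83 + 3.93
= 300.76 mOsm/kg ≈ 300.8 mOsm/kg
Osmolar gap = measured − calculated = 303 − 300.8 = 2.2 mOsm/kg

2.2 mOsm/kg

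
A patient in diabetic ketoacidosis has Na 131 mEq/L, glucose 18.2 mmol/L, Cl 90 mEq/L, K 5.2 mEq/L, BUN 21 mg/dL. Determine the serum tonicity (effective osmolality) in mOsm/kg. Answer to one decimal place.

Effective osmolality excludes urea (freely permeant across cell membranes):
2·Na + glucose
= 2·131 + 18.2
= 262 + 18.2
= 280.2 mOsm/kg

280.2 mOsm/kg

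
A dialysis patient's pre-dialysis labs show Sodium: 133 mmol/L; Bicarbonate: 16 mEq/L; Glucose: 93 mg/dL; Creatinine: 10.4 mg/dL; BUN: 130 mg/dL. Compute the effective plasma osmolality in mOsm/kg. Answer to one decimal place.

Effective osmolality excludes urea (freely permeant across cell membranes):
2·Na + glucose/18
= 2·133 + 93/18
= 266 + 5.17
= 271.17 mOsm/kg

271.2 mOsm/kg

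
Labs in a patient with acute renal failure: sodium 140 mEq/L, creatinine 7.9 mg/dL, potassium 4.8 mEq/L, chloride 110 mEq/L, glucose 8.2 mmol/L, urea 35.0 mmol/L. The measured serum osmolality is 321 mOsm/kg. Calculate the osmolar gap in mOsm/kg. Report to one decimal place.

-2.2 mOsm/kg

Calculated osmolality = 2·Na + glucose + urea
= 2·140 + 8.2 + 35
= 280 + 8.20 + 35
= 323.2 mOsm/kg ≈ 323.2 mOsm/kg
Osmolar gap = measured − calculated = 321 − 323.2 = -2.2 mOsm/kg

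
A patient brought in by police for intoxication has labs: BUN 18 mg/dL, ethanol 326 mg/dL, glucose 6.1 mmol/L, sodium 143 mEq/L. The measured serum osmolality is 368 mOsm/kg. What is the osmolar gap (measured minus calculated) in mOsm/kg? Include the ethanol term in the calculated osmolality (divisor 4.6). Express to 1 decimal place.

Calculated osmolality = 2·Na + glucose + BUN/2.8 + ethanol/4.6
= 2·143 + 6.1 + 18/2.8 + 326/4.6
= 286 + 6.10 + 6.43 + 70.87
= 369.4 mOsm/kg ≈ 369.4 mOsm/kg
Osmolar gap = measured − calculated = 368 − 369.4 = -1.4 mOsm/kg

-1.4 mOsm/kg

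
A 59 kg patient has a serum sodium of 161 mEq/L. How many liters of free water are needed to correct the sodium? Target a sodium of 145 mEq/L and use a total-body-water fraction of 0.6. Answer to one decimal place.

3.9 L

TBW = 0.6 · 59 = 35.4 L
Free water deficit = TBW · (Na/145 − 1)
= 35.4 · (161/145 − 1)
= 35.4 · 0.1103
= 3.9 L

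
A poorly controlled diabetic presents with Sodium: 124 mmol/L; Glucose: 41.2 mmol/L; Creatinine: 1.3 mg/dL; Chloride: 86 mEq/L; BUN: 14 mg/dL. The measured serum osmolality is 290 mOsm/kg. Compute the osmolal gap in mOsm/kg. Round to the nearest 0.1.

Calculated osmolality = 2·Na + glucose + BUN/2.8
= 2·124 + 41.2 + 14/2.8
= 248 + 41.20 + 5
= 294.2 mOsm/kg ≈ 294.2 mOsm/kg
Osmolar gap = measured − calculated = 290 − 294.2 = -4.2 mOsm/kg

-4.2 mOsm/kg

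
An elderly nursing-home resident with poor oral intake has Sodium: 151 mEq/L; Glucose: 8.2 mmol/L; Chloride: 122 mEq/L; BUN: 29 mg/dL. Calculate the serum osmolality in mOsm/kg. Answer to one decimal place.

Calculated osmolality = 2·Na + glucose + BUN/2.8
= 2·151 + 8.2 + 29/2.8
= 302 + 8.20 + 10.36
= 320.56 mOsm/kg

320.6 mOsm/kg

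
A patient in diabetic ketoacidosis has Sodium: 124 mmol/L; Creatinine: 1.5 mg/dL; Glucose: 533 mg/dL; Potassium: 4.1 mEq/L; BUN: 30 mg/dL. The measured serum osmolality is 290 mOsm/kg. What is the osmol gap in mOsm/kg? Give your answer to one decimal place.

1.7 mOsm/kg

Calculated osmolality = 2·Na + glucose/18 + BUN/2.8
= 2·124 + 533/18 + 30/2.8
= 248 + 29.61 + 10.71
= 288.32 mOsm/kg ≈ 288.3 mOsm/kg
Osmolar gap = measured − calculated = 290 − 288.3 = 1.7 mOsm/kg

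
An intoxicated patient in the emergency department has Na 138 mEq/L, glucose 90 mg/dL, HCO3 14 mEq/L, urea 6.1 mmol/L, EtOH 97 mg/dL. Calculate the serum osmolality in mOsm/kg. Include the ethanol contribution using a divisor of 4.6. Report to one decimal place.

308.2 mOsm/kg

Calculated osmolality = 2·Na + glucose/18 + urea + ethanol/4.6
= 2·138 + 90/18 + 6.1 + 97/4.6
= 276 + 5 + 6.10 + 21.09
= 308.19 mOsm/kg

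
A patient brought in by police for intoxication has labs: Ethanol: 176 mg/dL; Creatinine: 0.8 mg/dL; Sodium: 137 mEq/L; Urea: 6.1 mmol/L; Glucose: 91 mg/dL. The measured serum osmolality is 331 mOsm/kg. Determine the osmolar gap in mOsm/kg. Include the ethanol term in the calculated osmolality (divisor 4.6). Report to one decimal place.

Calculated osmolality = 2·Na + glucose/18 + urea + ethanol/4.6
= 2·137 + 91/18 + 6.1 + 176/4.6
= 274 + 5.06 + 6.10 + 38.26
= 323.42 mOsm/kg ≈ 323.4 mOsm/kg
Osmolar gap = measured − calculated = 331 − 323.4 = 7.6 mOsm/kg

7.6 mOsm/kg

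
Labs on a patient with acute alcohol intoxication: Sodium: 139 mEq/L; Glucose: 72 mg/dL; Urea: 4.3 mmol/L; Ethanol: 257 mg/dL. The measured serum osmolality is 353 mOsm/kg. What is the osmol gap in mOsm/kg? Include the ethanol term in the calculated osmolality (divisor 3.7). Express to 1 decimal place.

-2.8 mOsm/kg

Calculated osmolality = 2·Na + glucose/18 + urea + ethanol/3.7
= 2·139 + 72/18 + 4.3 + 257/3.7
= 278 + 4 + 4.30 + 69.46
= 355.76 mOsm/kg ≈ 355.8 mOsm/kg
Osmolar gap = measured − calculated = 353 − 355.8 = -2.8 mOsm/kg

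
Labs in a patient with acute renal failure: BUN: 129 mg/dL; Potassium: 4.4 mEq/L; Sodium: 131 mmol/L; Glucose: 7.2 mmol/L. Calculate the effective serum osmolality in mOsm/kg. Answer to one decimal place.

269.2 mOsm/kg

Effective osmolality excludes urea (freely permeant across cell membranes):
2·Na + glucose
= 2·131 + 7.2
= 262 + 7.2
= 269.2 mOsm/kg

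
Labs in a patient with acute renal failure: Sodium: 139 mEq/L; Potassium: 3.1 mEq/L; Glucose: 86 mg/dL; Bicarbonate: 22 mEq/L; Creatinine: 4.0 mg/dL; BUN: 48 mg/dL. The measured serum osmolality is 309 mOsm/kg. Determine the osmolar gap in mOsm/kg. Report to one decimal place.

Calculated osmolality = 2·Na + glucose/18 + BUN/2.8
= 2·139 + 86/18 + 48/2.8
= 278 + 4.78 + 17.14
= 299.92 mOsm/kg ≈ 299.9 mOsm/kg
Osmolar gap = measured − calculated = 309 − 299.9 = 9.1 mOsm/kg

9.1 mOsm/kg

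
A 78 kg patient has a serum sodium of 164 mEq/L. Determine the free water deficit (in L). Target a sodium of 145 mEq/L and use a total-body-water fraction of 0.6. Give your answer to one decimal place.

6.1 L

TBW = 0.6 · 78 = 46.8 L
Free water deficit = TBW · (Na/145 − 1)
= 46.8 · (164/145 − 1)
= 46.8 · 0.131
= 6.13 L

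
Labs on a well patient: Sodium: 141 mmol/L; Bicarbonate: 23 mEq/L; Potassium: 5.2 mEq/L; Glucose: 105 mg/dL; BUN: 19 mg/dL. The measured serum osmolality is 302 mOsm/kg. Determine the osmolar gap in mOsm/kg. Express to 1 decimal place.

Calculated osmolality = 2·Na + glucose/18 + BUN/2.8
= 2·141 + 105/18 + 19/2.8
= 282 + 5.83 + 6.79
= 294.62 mOsm/kg ≈ 294.6 mOsm/kg
Osmolar gap = measured − calculated = 302 − 294.6 = 7.4 mOsm/kg

7.4 mOsm/kg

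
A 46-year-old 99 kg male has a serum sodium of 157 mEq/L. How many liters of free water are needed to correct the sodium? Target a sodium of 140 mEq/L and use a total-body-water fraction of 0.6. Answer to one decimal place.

TBW = 0.6 · 99 = 59.4 L
Free water deficit = TBW · (Na/140 − 1)
= 59.4 · (157/140 − 1)
= 59.4 · 0.1214
= 7.21 L

7.2 L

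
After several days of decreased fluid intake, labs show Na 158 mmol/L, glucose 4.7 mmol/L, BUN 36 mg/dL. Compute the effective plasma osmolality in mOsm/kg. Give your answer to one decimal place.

320.7 mOsm/kg

Effective osmolality excludes urea (freely permeant across cell membranes):
2·Na + glucose
= 2·158 + 4.7
= 316 + 4.7
= 320.7 mOsm/kg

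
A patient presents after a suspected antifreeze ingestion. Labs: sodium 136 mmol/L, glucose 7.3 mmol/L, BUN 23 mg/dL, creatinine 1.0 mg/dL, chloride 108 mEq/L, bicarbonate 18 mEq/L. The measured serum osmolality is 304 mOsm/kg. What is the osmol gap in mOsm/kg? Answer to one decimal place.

Calculated osmolality = 2·Na + glucose + BUN/2.8
= 2·136 + 7.3 + 23/2.8
= 272 + 7.30 + 8.21
= 287.51 mOsm/kg ≈ 287.5 mOsm/kg
Osmolar gap = measured − calculated = 304 − 287.5 = 16.5 mOsm/kg

16.5 mOsm/kg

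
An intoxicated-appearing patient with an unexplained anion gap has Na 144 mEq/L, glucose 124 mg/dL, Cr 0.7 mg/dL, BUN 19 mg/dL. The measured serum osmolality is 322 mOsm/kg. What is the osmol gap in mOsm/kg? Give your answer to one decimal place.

Calculated osmolality = 2·Na + glucose/18 + BUN/2.8
= 2·144 + 124/18 + 19/2.8
= 288 + 6.89 + 6.79
= 301.68 mOsm/kg ≈ 301.7 mOsm/kg
Osmolar gap = measured − calculated = 322 − 301.7 = 20.3 mOsm/kg

20.3 mOsm/kg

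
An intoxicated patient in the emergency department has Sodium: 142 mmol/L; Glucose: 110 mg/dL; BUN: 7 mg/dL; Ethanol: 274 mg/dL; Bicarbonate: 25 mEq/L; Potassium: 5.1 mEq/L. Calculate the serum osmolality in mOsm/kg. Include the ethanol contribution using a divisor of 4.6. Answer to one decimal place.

352.2 mOsm/kg

Calculated osmolality = 2·Na + glucose/18 + BUN/2.8 + ethanol/4.6
= 2·142 + 110/18 + 7/2.8 + 274/4.6
= 284 + 6.11 + 2.50 + 59.57
= 352.18 mOsm/kg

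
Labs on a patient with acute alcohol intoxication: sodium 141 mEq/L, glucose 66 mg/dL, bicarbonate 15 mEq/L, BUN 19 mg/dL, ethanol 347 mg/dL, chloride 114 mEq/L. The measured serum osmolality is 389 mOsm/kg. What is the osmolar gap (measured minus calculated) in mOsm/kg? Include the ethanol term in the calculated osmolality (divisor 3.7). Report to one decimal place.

2.8 mOsm/kg

Calculated osmolality = 2·Na + glucose/18 + BUN/2.8 + ethanol/3.7
= 2·141 + 66/18 + 19/2.8 + 347/3.7
= 282 + 3.67 + 6.79 + 93.78
= 386.24 mOsm/kg ≈ 386.2 mOsm/kg
Osmolar gap = measured − calculated = 389 − 386.2 = 2.8 mOsm/kg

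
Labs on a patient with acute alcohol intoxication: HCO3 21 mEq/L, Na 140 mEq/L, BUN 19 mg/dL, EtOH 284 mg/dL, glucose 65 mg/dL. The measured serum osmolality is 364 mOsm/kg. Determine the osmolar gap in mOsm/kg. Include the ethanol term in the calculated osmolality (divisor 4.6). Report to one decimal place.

Calculated osmolality = 2·Na + glucose/18 + BUN/2.8 + ethanol/4.6
= 2·140 + 65/18 + 19/2.8 + 284/4.6
= 280 + 3.61 + 6.79 + 61.74
= 352.14 mOsm/kg ≈ 352.1 mOsm/kg
Osmolar gap = measured − calculated = 364 − 352.1 = 11.9 mOsm/kg

11.9 mOsm/kg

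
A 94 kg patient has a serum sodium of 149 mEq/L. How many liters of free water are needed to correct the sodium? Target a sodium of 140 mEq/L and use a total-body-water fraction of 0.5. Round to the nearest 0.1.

3.0 L

TBW = 0.5 · 94 = 47 L
Free water deficit = TBW · (Na/140 − 1)
= 47 · (149/140 − 1)
= 47 · 0.0643
= 3.02 L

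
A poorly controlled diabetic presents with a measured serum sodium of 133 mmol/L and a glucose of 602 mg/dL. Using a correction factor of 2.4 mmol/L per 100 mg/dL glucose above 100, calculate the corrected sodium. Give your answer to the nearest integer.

Corrected Na = measured Na + 2.4 · (glucose − 100)/100
= 133 + 2.4 · (602 − 100)/100
= 133 + 12
= 145 mmol/L

145 mmol/L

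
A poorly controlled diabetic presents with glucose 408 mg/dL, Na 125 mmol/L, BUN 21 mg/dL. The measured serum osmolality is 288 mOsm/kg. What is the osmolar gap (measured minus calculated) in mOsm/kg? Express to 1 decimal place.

Calculated osmolality = 2·Na + glucose/18 + BUN/2.8
= 2·125 + 408/18 + 21/2.8
= 250 + 22.67 + 7.50
= 280.17 mOsm/kg ≈ 280.2 mOsm/kg
Osmolar gap = measured − calculated = 288 − 280.2 = 7.8 mOsm/kg

7.8 mOsm/kg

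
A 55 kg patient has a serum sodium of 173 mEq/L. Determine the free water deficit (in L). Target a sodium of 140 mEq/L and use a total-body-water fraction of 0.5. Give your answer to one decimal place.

TBW = 0.5 · 55 = 27.5 L
Free water deficit = TBW · (Na/140 − 1)
= 27.5 · (173/140 − 1)
= 27.5 · 0.2357
= 6.48 L

6.5 L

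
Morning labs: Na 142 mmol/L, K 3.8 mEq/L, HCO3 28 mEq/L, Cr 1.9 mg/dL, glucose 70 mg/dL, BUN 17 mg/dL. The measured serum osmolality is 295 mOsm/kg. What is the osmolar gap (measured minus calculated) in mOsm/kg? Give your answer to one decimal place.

1.0 mOsm/kg

Calculated osmolality = 2·Na + glucose/18 + BUN/2.8
= 2·142 + 70/18 + 17/2.8
= 284 + 3.89 + 6.07
= 293.96 mOsm/kg ≈ 294.0 mOsm/kg
Osmolar gap = measured − calculated = 295 − 294.0 = 1.0 mOsm/kg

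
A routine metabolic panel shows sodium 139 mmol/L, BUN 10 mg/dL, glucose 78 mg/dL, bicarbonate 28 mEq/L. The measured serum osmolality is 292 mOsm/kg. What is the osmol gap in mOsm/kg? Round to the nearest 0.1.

6.1 mOsm/kg

Calculated osmolality = 2·Na + glucose/18 + BUN/2.8
= 2·139 + 78/18 + 10/2.8
= 278 + 4.33 + 3.57
= 285.9 mOsm/kg ≈ 285.9 mOsm/kg
Osmolar gap = measured − calculated = 292 − 285.9 = 6.1 mOsm/kg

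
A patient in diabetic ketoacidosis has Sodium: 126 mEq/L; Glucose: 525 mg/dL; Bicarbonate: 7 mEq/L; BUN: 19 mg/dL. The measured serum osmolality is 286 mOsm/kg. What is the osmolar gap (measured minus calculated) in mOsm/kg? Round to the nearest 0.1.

-2.0 mOsm/kg

Calculated osmolality = 2·Na + glucose/18 + BUN/2.8
= 2·126 + 525/18 + 19/2.8
= 252 + 29.17 + 6.79
= 287.96 mOsm/kg ≈ 288.0 mOsm/kg
Osmolar gap = measured − calculated = 286 − 288.0 = -2.0 mOsm/kg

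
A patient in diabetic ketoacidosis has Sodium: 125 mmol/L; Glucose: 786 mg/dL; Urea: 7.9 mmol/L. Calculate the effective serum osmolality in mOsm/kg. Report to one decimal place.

293.7 mOsm/kg

Effective osmolality excludes urea (freely permeant across cell membranes):
2·Na + glucose/18
= 2·125 + 786/18
= 250 + 43.67
= 293.67 mOsm/kg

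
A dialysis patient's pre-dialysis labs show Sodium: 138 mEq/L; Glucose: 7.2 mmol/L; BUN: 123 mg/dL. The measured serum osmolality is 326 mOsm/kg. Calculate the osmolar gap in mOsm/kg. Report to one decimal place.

-1.1 mOsm/kg

Calculated osmolality = 2·Na + glucose + BUN/2.8
= 2·138 + 7.2 + 123/2.8
= 276 + 7.20 + 43.93
= 327.13 mOsm/kg ≈ 327.1 mOsm/kg
Osmolar gap = measured − calculated = 326 − 327.1 = -1.1 mOsm/kg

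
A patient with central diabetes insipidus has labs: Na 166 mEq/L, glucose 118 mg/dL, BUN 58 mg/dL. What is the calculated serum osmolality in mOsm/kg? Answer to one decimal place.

359.3 mOsm/kg

Calculated osmolality = 2·Na + glucose/18 + BUN/2.8
= 2·166 + 118/18 + 58/2.8
= 332 + 6.56 + 20.71
= 359.27 mOsm/kg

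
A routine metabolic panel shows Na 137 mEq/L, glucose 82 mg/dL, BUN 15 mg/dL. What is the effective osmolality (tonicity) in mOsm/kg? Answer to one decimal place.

Effective osmolality excludes urea (freely permeant across cell membranes):
2·Na + glucose/18
= 2·137 + 82/18
= 274 + 4.56
= 278.56 mOsm/kg

278.6 mOsm/kg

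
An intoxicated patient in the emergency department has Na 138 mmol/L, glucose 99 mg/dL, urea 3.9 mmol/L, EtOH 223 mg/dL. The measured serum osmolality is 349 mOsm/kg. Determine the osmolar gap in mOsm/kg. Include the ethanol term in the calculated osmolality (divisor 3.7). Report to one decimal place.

3.3 mOsm/kg

Calculated osmolality = 2·Na + glucose/18 + urea + ethanol/3.7
= 2·138 + 99/18 + 3.9 + 223/3.7
= 276 + 5.50 + 3.90 + 60.27
= 345.67 mOsm/kg ≈ 345.7 mOsm/kg
Osmolar gap = measured − calculated = 349 − 345.7 = 3.3 mOsm/kg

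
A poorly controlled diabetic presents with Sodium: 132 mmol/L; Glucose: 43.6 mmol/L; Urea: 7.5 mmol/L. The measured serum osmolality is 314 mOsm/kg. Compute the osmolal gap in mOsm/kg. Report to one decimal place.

Calculated osmolality = 2·Na + glucose + urea
= 2·132 + 43.6 + 7.5
= 264 + 43.60 + 7.50
= 315.1 mOsm/kg ≈ 315.1 mOsm/kg
Osmolar gap = measured − calculated = 314 − 315.1 = -1.1 mOsm/kg

-1.1 mOsm/kg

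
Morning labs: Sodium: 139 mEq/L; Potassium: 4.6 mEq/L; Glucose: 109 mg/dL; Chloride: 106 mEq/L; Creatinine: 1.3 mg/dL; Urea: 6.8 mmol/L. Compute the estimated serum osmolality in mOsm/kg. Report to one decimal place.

290.9 mOsm/kg

Calculated osmolality = 2·Na + glucose/18 + urea
= 2·139 + 109/18 + 6.8
= 278 + 6.06 + 6.80
= 290.86 mOsm/kg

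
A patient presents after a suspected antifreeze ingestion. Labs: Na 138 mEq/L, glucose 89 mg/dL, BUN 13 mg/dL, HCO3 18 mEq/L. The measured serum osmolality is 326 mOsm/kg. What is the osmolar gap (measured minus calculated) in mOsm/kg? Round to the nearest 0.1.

40.4 mOsm/kg

Calculated osmolality = 2·Na + glucose/18 + BUN/2.8
= 2·138 + 89/18 + 13/2.8
= 276 + 4.94 + 4.64
= 285.58 mOsm/kg ≈ 285.6 mOsm/kg
Osmolar gap = measured − calculated = 326 − 285.6 = 40.4 mOsm/kg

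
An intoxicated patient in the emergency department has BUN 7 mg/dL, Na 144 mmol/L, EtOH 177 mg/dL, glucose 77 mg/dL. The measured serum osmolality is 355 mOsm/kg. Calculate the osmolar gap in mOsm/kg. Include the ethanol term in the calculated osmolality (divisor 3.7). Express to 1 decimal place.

12.4 mOsm/kg

Calculated osmolality = 2·Na + glucose/18 + BUN/2.8 + ethanol/3.7
= 2·144 + 77/18 + 7/2.8 + 177/3.7
= 288 + 4.28 + 2.50 + 47.84
= 342.62 mOsm/kg ≈ 342.6 mOsm/kg
Osmolar gap = measured − calculated = 355 − 342.6 = 12.4 mOsm/kg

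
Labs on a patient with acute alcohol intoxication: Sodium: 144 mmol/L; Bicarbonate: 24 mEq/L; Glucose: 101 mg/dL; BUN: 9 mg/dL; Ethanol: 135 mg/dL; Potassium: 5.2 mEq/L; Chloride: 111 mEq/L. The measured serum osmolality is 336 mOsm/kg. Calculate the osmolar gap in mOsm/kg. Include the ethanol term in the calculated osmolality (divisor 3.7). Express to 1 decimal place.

2.7 mOsm/kg

Calculated osmolality = 2·Na + glucose/18 + BUN/2.8 + ethanol/3.7
= 2·144 + 101/18 + 9/2.8 + 135/3.7
= 288 + 5.61 + 3.21 + 36.49
= 333.31 mOsm/kg ≈ 333.3 mOsm/kg
Osmolar gap = measured − calculated = 336 − 333.3 = 2.7 mOsm/kg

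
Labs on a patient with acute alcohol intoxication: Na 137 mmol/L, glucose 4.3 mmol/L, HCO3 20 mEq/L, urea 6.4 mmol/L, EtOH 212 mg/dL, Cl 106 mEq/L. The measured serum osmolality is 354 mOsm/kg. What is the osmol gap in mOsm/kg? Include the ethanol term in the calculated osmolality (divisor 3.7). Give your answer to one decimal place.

12.0 mOsm/kg

Calculated osmolality = 2·Na + glucose + urea + ethanol/3.7
= 2·137 + 4.3 + 6.4 + 212/3.7
= 274 + 4.30 + 6.40 + 57.30
= 342 mOsm/kg ≈ 342.0 mOsm/kg
Osmolar gap = measured − calculated = 354 − 342.0 = 12.0 mOsm/kg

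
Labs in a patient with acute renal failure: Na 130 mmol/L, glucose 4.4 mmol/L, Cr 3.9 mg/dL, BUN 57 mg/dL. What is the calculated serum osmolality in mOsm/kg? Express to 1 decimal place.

284.8 mOsm/kg

Calculated osmolality = 2·Na + glucose + BUN/2.8
= 2·130 + 4.4 + 57/2.8
= 260 + 4.40 + 20.36
= 284.76 mOsm/kg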